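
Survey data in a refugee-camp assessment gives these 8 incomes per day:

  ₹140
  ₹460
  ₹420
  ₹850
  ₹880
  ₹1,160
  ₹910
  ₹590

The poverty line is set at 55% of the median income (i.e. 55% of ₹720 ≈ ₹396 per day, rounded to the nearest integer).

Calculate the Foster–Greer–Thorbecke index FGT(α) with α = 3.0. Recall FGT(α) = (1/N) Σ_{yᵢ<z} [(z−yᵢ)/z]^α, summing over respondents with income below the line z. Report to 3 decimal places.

Below z: ₹140 (q = 1 of N = 8).
Gap ratios (z−y)/z: (396−140)/396 = 0.6465.
Raised to α = 3.0: 0.27017.
Sum = 0.270168; FGT(3.0) = 0.270168 / 8 = 0.034.

0.034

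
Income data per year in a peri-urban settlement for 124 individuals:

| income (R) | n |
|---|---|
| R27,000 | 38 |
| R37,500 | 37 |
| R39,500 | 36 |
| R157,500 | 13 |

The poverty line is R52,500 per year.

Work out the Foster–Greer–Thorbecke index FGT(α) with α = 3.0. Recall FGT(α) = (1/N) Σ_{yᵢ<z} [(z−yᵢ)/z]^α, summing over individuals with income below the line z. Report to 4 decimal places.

Below z: 38×R27,000, 37×R37,500, 36×R39,500 (q = 111 of N = 124).
Relative gaps: (52500−27000)/52500 = 0.4857 (×38); (52500−37500)/52500 = 0.2857 (×37); (52500−39500)/52500 = 0.2476 (×36).
Raised to α = 3.0: 0.11459 (×38); 0.02332 (×37); 0.01518 (×36).
Sum = 5.763934; FGT(3.0) = 5.763934 / 124 = 0.0465.

0.0465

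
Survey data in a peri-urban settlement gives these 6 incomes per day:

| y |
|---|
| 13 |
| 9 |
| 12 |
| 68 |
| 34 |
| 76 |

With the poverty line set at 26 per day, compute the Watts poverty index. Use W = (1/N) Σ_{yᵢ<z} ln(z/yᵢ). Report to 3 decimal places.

Incomes under z: 9, 12, 13 (q = 3 of N = 6).
ln(z/y) terms: ln(26/9) = 1.0609; ln(26/12) = 0.7732; ln(26/13) = 0.6931.
W = 2.527209 / 6 = 0.421.

0.421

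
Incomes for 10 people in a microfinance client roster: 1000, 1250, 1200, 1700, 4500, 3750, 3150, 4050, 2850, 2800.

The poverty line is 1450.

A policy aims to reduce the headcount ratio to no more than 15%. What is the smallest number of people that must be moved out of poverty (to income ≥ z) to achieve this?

2

Currently q = 3 of N = 10 are below the line (H = 0.300).
A headcount ratio of at most 15% allows at most ⌊0.15 × 10⌋ = 1 poor people.
So at least 3 − 1 = 2 must be lifted.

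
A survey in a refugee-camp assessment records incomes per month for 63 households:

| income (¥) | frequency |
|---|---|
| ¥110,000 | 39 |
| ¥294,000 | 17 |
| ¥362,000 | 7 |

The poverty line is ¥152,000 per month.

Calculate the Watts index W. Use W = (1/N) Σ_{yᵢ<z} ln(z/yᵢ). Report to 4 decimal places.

Incomes under z: 39×¥110,000 (q = 39 of N = 63).
Log gaps: ln(152000/110000) = 0.3234 (×39).
W = 12.612606 / 63 = 0.2002.

0.2002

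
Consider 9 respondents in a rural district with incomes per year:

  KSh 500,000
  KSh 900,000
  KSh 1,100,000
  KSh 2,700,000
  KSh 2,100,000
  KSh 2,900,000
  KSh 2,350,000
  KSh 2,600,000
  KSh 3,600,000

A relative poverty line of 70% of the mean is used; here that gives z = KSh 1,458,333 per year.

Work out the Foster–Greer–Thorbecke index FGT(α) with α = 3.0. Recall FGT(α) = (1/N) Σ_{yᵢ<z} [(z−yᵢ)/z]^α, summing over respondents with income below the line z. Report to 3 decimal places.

0.039

Poor units: KSh 500,000, KSh 900,000, KSh 1,100,000 (q = 3 of N = 9).
Relative gaps: (1458333−500000)/1458333 = 0.6571; (1458333−900000)/1458333 = 0.3829; (1458333−1100000)/1458333 = 0.2457.
Raised to α = 3.0: 0.28378; 0.05612; 0.01484.
Sum = 0.354732; FGT(3.0) = 0.354732 / 9 = 0.039.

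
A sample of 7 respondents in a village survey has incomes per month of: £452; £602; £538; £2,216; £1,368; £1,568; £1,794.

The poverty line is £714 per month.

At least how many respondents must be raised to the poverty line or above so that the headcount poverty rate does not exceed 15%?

2

3 of the 7 respondents are poor, so H = 3/7 = 0.429.
A headcount ratio of at most 15% allows at most ⌊0.15 × 7⌋ = 1 poor respondents.
So at least 3 − 1 = 2 must be lifted.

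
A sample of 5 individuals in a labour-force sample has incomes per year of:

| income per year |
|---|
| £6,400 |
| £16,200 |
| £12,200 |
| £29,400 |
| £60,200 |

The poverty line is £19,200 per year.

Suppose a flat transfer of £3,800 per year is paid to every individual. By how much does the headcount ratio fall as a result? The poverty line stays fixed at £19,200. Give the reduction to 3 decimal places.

Before: below the line — £6,400, £12,200, £16,200; headcount ratio = 0.60000.
After the £3,800 transfer: below the line — £10,200, £16,000; headcount ratio = 0.40000.
Reduction = 0.60000 − 0.40000 = 0.200.

0.200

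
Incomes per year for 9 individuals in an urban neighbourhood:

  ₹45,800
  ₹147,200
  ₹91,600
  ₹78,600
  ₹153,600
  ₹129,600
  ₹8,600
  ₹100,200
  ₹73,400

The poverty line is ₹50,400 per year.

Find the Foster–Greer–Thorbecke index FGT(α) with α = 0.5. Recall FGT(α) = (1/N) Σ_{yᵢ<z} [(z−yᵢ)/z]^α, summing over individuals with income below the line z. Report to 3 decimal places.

Incomes under z: ₹8,600, ₹45,800 (q = 2 of N = 9).
Normalized shortfalls: (50400−8600)/50400 = 0.8294; (50400−45800)/50400 = 0.0913.
Raised to α = 0.5: 0.91069; 0.30211.
Sum = 1.212804; FGT(0.5) = 1.212804 / 9 = 0.135.

0.135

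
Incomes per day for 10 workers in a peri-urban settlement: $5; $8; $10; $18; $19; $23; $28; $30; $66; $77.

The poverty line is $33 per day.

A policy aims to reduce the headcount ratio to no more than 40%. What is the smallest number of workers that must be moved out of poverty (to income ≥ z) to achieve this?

Currently q = 8 of N = 10 are below the line (H = 0.800).
A headcount ratio of at most 40% allows at most ⌊0.40 × 10⌋ = 4 poor workers.
So at least 8 − 4 = 4 must be lifted.

4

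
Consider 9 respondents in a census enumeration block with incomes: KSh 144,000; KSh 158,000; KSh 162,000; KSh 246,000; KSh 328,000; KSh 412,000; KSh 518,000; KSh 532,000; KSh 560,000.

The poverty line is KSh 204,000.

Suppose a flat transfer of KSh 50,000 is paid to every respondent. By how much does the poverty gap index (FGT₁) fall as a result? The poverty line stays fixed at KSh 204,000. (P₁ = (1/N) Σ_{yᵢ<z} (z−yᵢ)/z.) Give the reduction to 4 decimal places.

0.0752

Before: below the line — KSh 144,000, KSh 158,000, KSh 162,000; poverty gap index (FGT₁) = 0.080610.
After the KSh 50,000 transfer: below the line — KSh 194,000; poverty gap index (FGT₁) = 0.005447.
Reduction = 0.080610 − 0.005447 = 0.0752.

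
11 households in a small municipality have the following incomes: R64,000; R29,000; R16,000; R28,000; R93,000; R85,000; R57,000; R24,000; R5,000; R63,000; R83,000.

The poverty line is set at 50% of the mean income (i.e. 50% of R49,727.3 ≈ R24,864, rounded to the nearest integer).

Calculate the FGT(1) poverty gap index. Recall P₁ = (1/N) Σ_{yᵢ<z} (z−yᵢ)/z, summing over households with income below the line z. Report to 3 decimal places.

Incomes under z: R5,000, R16,000, R24,000 (q = 3 of N = 11).
Shortfall ratios: (24864−5000)/24864 = 0.7989; (24864−16000)/24864 = 0.3565; (24864−24000)/24864 = 0.0347.
Sum of shortfalls = 1.190154; P₁ averages over all N: 1.190154 / 11 = 0.108.

0.108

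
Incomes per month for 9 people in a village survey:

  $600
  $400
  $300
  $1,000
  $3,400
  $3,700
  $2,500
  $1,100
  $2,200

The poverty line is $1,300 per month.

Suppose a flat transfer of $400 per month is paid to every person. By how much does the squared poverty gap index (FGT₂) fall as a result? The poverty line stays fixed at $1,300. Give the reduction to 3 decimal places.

0.114

Before: below the line — $300, $400, $600, $1,000, $1,100; squared poverty gap index (FGT₂) = 0.15976.
After the $400 transfer: below the line — $700, $800, $1,000; squared poverty gap index (FGT₂) = 0.04602.
Reduction = 0.15976 − 0.04602 = 0.114.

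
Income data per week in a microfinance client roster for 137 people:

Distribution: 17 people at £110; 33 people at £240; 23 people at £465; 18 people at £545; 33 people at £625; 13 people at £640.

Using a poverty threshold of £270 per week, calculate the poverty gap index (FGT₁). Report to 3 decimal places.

Poor units: 17×£110, 33×£240 (q = 50 of N = 137).
Gap ratios (z−y)/z: (270−110)/270 = 0.5926 (×17); (270−240)/270 = 0.1111 (×33).
Sum of shortfalls = 13.740741; P₁ averages over all N: 13.740741 / 137 = 0.100.

0.100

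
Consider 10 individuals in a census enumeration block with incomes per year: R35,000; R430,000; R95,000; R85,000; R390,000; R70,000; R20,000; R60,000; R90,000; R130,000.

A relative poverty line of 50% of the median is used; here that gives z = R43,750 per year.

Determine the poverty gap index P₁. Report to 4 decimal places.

Incomes under z: R20,000, R35,000 (q = 2 of N = 10).
Gap ratios (z−y)/z: (43750−20000)/43750 = 0.5429; (43750−35000)/43750 = 0.2000.
Sum of shortfalls = 0.742857; P₁ averages over all N: 0.742857 / 10 = 0.0743.

0.0743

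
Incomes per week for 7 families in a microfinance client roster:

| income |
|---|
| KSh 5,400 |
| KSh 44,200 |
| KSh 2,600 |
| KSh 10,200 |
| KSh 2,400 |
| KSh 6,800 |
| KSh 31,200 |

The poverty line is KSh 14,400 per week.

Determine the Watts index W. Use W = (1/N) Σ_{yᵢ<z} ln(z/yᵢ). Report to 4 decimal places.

0.7971

Incomes under z: KSh 2,400, KSh 2,600, KSh 5,400, KSh 6,800, KSh 10,200 (q = 5 of N = 7).
ln(z/y) terms: ln(14400/2400) = 1.7918; ln(14400/2600) = 1.7117; ln(14400/5400) = 0.9808; ln(14400/6800) = 0.7503; ln(14400/10200) = 0.3448.
W = 5.579452 / 7 = 0.7971.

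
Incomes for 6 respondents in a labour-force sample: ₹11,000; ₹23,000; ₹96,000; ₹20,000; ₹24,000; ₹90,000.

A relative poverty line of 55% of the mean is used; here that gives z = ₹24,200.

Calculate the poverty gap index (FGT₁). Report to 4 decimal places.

0.1295

Incomes under z: ₹11,000, ₹20,000, ₹23,000, ₹24,000 (q = 4 of N = 6).
Shortfall ratios: (24200−11000)/24200 = 0.5455; (24200−20000)/24200 = 0.1736; (24200−23000)/24200 = 0.0496; (24200−24000)/24200 = 0.0083.
Σ = 0.776860. Dividing by the full population N = 6 gives P₁ = 0.1295.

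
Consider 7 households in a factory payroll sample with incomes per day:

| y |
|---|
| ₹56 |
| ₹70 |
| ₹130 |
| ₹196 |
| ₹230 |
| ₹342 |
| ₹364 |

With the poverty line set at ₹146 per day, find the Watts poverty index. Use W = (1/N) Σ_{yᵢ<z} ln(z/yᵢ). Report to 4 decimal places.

0.2585

Below z: ₹56, ₹70, ₹130 (q = 3 of N = 7).
Log gaps: ln(146/56) = 0.9583; ln(146/70) = 0.7351; ln(146/130) = 0.1161.
W = 1.809438 / 7 = 0.2585.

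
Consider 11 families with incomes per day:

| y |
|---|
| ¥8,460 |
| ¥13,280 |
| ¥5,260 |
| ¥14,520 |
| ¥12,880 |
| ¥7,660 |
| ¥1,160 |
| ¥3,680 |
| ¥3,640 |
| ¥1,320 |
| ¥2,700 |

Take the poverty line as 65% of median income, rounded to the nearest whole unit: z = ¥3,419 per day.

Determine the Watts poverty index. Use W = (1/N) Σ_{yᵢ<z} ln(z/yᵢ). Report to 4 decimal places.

Below z: ¥1,160, ¥1,320, ¥2,700 (q = 3 of N = 11).
Log shortfalls: ln(3419/1160) = 1.0809; ln(3419/1320) = 0.9517; ln(3419/2700) = 0.2361.
W = 2.268741 / 11 = 0.2062.

0.2062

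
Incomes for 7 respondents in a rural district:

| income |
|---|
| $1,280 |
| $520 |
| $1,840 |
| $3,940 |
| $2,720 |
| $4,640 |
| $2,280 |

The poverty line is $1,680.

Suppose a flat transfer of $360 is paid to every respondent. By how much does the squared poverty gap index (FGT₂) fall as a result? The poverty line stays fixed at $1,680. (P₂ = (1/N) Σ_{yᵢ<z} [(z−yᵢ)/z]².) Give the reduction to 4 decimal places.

0.0437

Before: below the line — $520, $1,280; squared poverty gap index (FGT₂) = 0.076207.
After the $360 transfer: below the line — $880, $1,640; squared poverty gap index (FGT₂) = 0.032475.
Reduction = 0.076207 − 0.032475 = 0.0437.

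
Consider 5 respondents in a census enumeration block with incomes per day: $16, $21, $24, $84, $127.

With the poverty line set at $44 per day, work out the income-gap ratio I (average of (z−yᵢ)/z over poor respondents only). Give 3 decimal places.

Below z: $16, $21, $24 (q = 3 of N = 5).
Shortfall ratios (z−y)/z: 0.6364, 0.5227, 0.4545; sum = 1.613636.
I averages over the q = 3 poor units only: 1.613636 / 3 = 0.538.

0.538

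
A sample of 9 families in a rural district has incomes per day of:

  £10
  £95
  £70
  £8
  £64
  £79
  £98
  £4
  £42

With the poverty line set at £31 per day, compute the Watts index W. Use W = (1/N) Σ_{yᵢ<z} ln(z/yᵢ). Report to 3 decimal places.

Below the line: £4, £8, £10 (q = 3 of N = 9).
Log gaps: ln(31/4) = 2.0477; ln(31/8) = 1.3545; ln(31/10) = 1.1314.
W = 4.533641 / 9 = 0.504.

0.504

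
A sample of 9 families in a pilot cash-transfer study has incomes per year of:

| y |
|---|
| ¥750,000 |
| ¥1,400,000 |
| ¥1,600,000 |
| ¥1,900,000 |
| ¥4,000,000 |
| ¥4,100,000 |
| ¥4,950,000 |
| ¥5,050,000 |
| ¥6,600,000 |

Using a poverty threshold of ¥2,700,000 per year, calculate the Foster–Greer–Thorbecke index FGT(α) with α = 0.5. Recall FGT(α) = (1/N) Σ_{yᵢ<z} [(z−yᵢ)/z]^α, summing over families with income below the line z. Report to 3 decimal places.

Below the line: ¥750,000, ¥1,400,000, ¥1,600,000, ¥1,900,000 (q = 4 of N = 9).
Shortfall ratios: (2700000−750000)/2700000 = 0.7222; (2700000−1400000)/2700000 = 0.4815; (2700000−1600000)/2700000 = 0.4074; (2700000−1900000)/2700000 = 0.2963.
Raised to α = 0.5: 0.84984; 0.69389; 0.63828; 0.54433.
Sum = 2.726341; FGT(0.5) = 2.726341 / 9 = 0.303.

0.303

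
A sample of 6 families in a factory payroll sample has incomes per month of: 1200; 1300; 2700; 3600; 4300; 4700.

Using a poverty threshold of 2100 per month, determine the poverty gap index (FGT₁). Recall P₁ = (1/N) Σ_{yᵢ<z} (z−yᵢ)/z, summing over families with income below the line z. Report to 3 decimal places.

0.135

Below the line: 1200, 1300 (q = 2 of N = 6).
Shortfall ratios: (2100−1200)/2100 = 0.4286; (2100−1300)/2100 = 0.3810.
Σ = 0.809524. Dividing by the full population N = 6 gives P₁ = 0.135.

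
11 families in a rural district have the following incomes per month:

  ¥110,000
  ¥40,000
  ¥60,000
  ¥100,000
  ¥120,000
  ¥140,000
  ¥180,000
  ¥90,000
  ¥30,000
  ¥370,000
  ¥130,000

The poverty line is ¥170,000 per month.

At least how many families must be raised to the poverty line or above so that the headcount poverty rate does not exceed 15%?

Currently q = 9 of N = 11 are below the line (H = 0.818).
A headcount ratio of at most 15% allows at most ⌊0.15 × 11⌋ = 1 poor families.
So at least 9 − 1 = 8 must be lifted.

8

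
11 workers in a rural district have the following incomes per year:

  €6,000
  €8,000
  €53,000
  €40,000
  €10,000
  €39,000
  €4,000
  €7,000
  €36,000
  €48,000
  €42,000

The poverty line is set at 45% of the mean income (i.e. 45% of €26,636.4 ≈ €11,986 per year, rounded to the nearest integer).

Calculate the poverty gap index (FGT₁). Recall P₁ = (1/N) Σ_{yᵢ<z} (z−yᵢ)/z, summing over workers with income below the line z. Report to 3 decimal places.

0.189

Below z: €4,000, €6,000, €7,000, €8,000, €10,000 (q = 5 of N = 11).
Relative gaps: (11986−4000)/11986 = 0.6663; (11986−6000)/11986 = 0.4994; (11986−7000)/11986 = 0.4160; (11986−8000)/11986 = 0.3326; (11986−10000)/11986 = 0.1657.
Σ = 2.079927. Dividing by the full population N = 11 gives P₁ = 0.189.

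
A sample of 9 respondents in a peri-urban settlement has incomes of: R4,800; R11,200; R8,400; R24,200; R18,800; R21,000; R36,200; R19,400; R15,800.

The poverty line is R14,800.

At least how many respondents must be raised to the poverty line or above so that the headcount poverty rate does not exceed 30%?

1

3 of the 9 respondents are poor, so H = 3/9 = 0.333.
A headcount ratio of at most 30% allows at most ⌊0.30 × 9⌋ = 2 poor respondents.
So at least 3 − 2 = 1 must be lifted.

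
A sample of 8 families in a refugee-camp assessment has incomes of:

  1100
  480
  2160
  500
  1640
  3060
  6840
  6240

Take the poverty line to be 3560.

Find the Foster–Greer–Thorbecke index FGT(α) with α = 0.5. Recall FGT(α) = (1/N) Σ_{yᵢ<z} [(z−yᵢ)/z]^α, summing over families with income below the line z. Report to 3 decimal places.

0.553

Poor units: 480, 500, 1100, 1640, 2160, 3060 (q = 6 of N = 8).
Normalized shortfalls: (3560−480)/3560 = 0.8652; (3560−500)/3560 = 0.8596; (3560−1100)/3560 = 0.6910; (3560−1640)/3560 = 0.5393; (3560−2160)/3560 = 0.3933; (3560−3060)/3560 = 0.1404.
Raised to α = 0.5: 0.93014; 0.92712; 0.83127; 0.73439; 0.62710; 0.37477.
Sum = 4.424792; FGT(0.5) = 4.424792 / 8 = 0.553.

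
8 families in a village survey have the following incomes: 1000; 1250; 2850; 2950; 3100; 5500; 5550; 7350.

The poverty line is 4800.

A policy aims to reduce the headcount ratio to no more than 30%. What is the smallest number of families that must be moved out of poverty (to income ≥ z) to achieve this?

Currently q = 5 of N = 8 are below the line (H = 0.625).
A headcount ratio of at most 30% allows at most ⌊0.30 × 8⌋ = 2 poor families.
So at least 5 − 2 = 3 must be lifted.

3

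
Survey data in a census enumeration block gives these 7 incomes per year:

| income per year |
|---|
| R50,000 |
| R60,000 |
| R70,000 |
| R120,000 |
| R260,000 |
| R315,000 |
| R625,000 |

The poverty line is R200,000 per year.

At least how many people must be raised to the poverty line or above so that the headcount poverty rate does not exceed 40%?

Currently q = 4 of N = 7 are below the line (H = 0.571).
A headcount ratio of at most 40% allows at most ⌊0.40 × 7⌋ = 2 poor people.
So at least 4 − 2 = 2 must be lifted.

2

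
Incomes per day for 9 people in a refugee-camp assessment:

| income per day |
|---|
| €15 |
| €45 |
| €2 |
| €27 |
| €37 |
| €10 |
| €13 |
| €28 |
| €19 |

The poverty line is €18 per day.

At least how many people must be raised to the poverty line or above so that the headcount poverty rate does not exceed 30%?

Currently q = 4 of N = 9 are below the line (H = 0.444).
A headcount ratio of at most 30% allows at most ⌊0.30 × 9⌋ = 2 poor people.
So at least 4 − 2 = 2 must be lifted.

2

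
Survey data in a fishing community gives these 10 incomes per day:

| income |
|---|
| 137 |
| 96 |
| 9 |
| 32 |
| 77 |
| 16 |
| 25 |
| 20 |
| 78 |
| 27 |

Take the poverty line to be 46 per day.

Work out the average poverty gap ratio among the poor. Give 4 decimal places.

0.5326

Below the line: 9, 16, 20, 25, 27, 32 (q = 6 of N = 10).
Shortfall ratios (z−y)/z: 0.8043, 0.6522, 0.5652, 0.4565, 0.4130, 0.3043; sum = 3.195652.
The income-gap ratio divides by q (the poor only): 3.195652 / 6 = 0.5326.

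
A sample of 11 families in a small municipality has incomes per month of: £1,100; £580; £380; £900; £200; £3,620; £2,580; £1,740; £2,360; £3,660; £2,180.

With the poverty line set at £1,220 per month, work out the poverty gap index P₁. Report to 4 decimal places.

Below the line: £200, £380, £580, £900, £1,100 (q = 5 of N = 11).
Gap ratios (z−y)/z: (1220−200)/1220 = 0.8361; (1220−380)/1220 = 0.6885; (1220−580)/1220 = 0.5246; (1220−900)/1220 = 0.2623; (1220−1100)/1220 = 0.0984.
Σ = 2.409836. Dividing by the full population N = 11 gives P₁ = 0.2191.

0.2191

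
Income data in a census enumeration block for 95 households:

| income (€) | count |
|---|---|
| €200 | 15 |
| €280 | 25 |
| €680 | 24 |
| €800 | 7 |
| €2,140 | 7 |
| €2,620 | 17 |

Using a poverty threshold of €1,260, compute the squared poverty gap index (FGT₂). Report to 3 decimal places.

0.334

Below z: 15×€200, 25×€280, 24×€680, 7×€800 (q = 71 of N = 95).
Normalized shortfalls: (1260−200)/1260 = 0.8413 (×15); (1260−280)/1260 = 0.7778 (×25); (1260−680)/1260 = 0.4603 (×24); (1260−800)/1260 = 0.3651 (×7).
Squared: 0.7077 (×15); 0.6049 (×25); 0.2119 (×24); 0.1333 (×7).
Sum = 31.757874; P₂ = 31.757874 / 95 = 0.334.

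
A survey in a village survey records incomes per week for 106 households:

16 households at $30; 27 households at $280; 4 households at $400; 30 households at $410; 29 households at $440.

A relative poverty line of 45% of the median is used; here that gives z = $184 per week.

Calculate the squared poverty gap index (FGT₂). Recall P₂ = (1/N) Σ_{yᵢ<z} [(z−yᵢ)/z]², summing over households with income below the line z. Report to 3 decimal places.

Below z: 16×$30 (q = 16 of N = 106).
Relative gaps: (184−30)/184 = 0.8370 (×16).
Squared: 0.7005 (×16).
Sum = 11.207940; P₂ = 11.207940 / 106 = 0.106.

0.106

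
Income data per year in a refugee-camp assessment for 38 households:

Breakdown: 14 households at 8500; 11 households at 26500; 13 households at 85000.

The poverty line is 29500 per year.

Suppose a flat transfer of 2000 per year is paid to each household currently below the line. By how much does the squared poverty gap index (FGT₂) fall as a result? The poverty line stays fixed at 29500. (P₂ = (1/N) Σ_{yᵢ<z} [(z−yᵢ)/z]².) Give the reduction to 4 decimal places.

Before: below the line — 14×8500, 11×26500; squared poverty gap index (FGT₂) = 0.189691.
After the 2000 transfer: below the line — 14×10500, 11×28500; squared poverty gap index (FGT₂) = 0.153162.
Reduction = 0.189691 − 0.153162 = 0.0365.

0.0365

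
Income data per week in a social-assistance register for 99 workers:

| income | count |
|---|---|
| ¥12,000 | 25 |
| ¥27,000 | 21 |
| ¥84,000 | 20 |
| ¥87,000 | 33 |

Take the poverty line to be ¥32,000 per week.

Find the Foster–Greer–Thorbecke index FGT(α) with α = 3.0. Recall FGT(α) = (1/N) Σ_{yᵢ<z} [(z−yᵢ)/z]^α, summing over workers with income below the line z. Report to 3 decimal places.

0.062

Below the line: 25×¥12,000, 21×¥27,000 (q = 46 of N = 99).
Shortfall ratios: (32000−12000)/32000 = 0.6250 (×25); (32000−27000)/32000 = 0.1562 (×21).
Raised to α = 3.0: 0.24414 (×25); 0.00381 (×21).
Sum = 6.183624; FGT(3.0) = 6.183624 / 99 = 0.062.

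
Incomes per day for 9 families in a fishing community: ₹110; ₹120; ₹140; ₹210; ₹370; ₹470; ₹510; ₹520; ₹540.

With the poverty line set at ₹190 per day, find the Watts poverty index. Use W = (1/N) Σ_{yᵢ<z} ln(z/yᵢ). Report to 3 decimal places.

0.146

Below z: ₹110, ₹120, ₹140 (q = 3 of N = 9).
Log shortfalls: ln(190/110) = 0.5465; ln(190/120) = 0.4595; ln(190/140) = 0.3054.
W = 1.311458 / 9 = 0.146.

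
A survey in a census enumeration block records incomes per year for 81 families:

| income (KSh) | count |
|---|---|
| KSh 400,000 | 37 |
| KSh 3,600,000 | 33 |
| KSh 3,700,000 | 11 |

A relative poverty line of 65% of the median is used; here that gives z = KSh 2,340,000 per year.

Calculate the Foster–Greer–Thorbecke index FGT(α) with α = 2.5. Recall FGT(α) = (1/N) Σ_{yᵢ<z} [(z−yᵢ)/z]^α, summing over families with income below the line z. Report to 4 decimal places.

0.2859

Below the line: 37×KSh 400,000 (q = 37 of N = 81).
Shortfall ratios: (2340000−400000)/2340000 = 0.8291 (×37).
Raised to α = 2.5: 0.62584 (×37).
Sum = 23.156153; FGT(2.5) = 23.156153 / 81 = 0.2859.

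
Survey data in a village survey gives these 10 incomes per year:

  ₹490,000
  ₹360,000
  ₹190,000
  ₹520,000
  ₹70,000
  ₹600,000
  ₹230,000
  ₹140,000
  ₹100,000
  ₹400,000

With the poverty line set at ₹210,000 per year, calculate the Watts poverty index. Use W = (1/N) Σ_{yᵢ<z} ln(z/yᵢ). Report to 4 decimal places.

Below the line: ₹70,000, ₹100,000, ₹140,000, ₹190,000 (q = 4 of N = 10).
Log shortfalls: ln(210000/70000) = 1.0986; ln(210000/100000) = 0.7419; ln(210000/140000) = 0.4055; ln(210000/190000) = 0.1001.
W = 2.346098 / 10 = 0.2346.

0.2346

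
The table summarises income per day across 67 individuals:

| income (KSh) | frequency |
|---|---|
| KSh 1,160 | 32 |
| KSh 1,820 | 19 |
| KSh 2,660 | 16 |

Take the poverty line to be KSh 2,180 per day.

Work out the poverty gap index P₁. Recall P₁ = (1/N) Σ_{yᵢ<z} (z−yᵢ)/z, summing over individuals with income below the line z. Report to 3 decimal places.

Below z: 32×KSh 1,160, 19×KSh 1,820 (q = 51 of N = 67).
Shortfall ratios: (2180−1160)/2180 = 0.4679 (×32); (2180−1820)/2180 = 0.1651 (×19).
Sum of shortfalls = 18.110092; P₁ averages over all N: 18.110092 / 67 = 0.270.

0.270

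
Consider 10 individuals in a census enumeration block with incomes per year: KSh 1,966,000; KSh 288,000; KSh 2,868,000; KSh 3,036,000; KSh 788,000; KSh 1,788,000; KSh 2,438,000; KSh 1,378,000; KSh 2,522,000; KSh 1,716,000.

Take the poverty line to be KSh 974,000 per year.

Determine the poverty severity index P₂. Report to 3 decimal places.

Incomes under z: KSh 288,000, KSh 788,000 (q = 2 of N = 10).
Relative gaps: (974000−288000)/974000 = 0.7043; (974000−788000)/974000 = 0.1910.
Squared: 0.4961; 0.0365.
Sum = 0.532523; P₂ = 0.532523 / 10 = 0.053.

0.053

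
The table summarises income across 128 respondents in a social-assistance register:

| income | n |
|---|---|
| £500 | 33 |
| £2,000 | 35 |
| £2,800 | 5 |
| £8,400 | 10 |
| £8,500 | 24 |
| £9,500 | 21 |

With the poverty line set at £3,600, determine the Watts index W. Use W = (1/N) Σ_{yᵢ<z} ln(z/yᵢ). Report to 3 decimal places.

Poor units: 33×£500, 35×£2,000, 5×£2,800 (q = 73 of N = 128).
ln(z/y) terms: ln(3600/500) = 1.9741 (×33); ln(3600/2000) = 0.5878 (×35); ln(3600/2800) = 0.2513 (×5).
W = 86.973779 / 128 = 0.679.

0.679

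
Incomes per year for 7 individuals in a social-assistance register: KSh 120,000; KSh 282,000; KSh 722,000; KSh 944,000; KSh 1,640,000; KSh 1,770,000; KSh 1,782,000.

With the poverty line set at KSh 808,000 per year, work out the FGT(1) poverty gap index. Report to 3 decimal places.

0.230

Below the line: KSh 120,000, KSh 282,000, KSh 722,000 (q = 3 of N = 7).
Shortfall ratios: (808000−120000)/808000 = 0.8515; (808000−282000)/808000 = 0.6510; (808000−722000)/808000 = 0.1064.
Sum of shortfalls = 1.608911; P₁ averages over all N: 1.608911 / 7 = 0.230.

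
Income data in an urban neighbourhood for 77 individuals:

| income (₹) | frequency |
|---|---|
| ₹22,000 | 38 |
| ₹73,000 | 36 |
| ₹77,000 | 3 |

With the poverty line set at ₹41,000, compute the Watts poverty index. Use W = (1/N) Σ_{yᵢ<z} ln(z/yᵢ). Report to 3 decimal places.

Below the line: 38×₹22,000 (q = 38 of N = 77).
Log shortfalls: ln(41000/22000) = 0.6225 (×38).
W = 23.656125 / 77 = 0.307.

0.307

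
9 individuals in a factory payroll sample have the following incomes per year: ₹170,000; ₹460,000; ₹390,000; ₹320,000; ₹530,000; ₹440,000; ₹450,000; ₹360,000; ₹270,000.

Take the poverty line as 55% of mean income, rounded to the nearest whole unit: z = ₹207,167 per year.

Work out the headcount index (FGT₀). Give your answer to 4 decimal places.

1 of the 9 individuals have income below ₹207,167.
H = 1/9 = 0.1111.

0.1111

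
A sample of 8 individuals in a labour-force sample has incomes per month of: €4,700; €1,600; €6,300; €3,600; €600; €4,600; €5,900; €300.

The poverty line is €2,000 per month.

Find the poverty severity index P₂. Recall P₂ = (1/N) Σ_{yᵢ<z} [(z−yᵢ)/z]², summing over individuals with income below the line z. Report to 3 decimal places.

Below z: €300, €600, €1,600 (q = 3 of N = 8).
Shortfall ratios: (2000−300)/2000 = 0.8500; (2000−600)/2000 = 0.7000; (2000−1600)/2000 = 0.2000.
Squared: 0.7225; 0.4900; 0.0400.
Sum = 1.252500; P₂ = 1.252500 / 8 = 0.157.

0.157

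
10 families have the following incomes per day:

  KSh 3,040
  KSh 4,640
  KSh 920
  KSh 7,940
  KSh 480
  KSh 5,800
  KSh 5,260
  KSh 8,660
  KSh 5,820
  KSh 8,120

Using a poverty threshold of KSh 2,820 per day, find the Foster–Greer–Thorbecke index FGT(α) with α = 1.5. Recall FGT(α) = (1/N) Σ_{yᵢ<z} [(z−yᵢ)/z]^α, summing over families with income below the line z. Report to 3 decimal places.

0.131

Poor units: KSh 480, KSh 920 (q = 2 of N = 10).
Gap ratios (z−y)/z: (2820−480)/2820 = 0.8298; (2820−920)/2820 = 0.6738.
Raised to α = 1.5: 0.75588; 0.55304.
Sum = 1.308915; FGT(1.5) = 1.308915 / 10 = 0.131.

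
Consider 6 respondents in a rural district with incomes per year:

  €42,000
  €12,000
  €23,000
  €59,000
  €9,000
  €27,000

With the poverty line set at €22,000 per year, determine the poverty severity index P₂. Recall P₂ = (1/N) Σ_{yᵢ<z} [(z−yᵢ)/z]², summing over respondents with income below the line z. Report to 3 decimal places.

Below the line: €9,000, €12,000 (q = 2 of N = 6).
Relative gaps: (22000−9000)/22000 = 0.5909; (22000−12000)/22000 = 0.4545.
Squared: 0.3492; 0.2066.
Sum = 0.555785; P₂ = 0.555785 / 6 = 0.093.

0.093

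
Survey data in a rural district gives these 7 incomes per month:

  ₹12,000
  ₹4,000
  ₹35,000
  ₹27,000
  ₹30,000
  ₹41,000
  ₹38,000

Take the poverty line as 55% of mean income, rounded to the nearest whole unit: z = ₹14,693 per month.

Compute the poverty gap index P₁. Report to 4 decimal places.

0.1301

Below z: ₹4,000, ₹12,000 (q = 2 of N = 7).
Gap ratios (z−y)/z: (14693−4000)/14693 = 0.7278; (14693−12000)/14693 = 0.1833.
Σ = 0.911046. Dividing by the full population N = 7 gives P₁ = 0.1301.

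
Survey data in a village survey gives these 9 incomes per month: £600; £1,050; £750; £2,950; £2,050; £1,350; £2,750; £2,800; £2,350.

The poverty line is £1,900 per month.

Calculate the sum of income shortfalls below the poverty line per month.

£3,850

Poor units: £600, £750, £1,050, £1,350 (q = 4 of N = 9).
Individual gaps: 1900−600 = 1300; 1900−750 = 1150; 1900−1050 = 850; 1900−1350 = 550.
Aggregate gap = £3,850.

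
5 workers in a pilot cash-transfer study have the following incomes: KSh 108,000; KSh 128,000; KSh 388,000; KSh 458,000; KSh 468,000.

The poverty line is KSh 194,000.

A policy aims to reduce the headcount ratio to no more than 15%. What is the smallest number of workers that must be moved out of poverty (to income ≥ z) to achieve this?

Currently q = 2 of N = 5 are below the line (H = 0.400).
A headcount ratio of at most 15% allows at most ⌊0.15 × 5⌋ = 0 poor workers.
So at least 2 − 0 = 2 must be lifted.

2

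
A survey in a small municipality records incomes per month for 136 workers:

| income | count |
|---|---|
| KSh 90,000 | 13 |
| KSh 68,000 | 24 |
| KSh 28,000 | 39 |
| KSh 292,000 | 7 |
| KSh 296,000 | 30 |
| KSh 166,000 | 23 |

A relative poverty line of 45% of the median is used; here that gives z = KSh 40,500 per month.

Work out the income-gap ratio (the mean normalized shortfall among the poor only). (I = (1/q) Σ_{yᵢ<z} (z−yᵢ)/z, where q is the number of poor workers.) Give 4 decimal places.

Below z: 39×KSh 28,000 (q = 39 of N = 136).
Relative gaps: 0.3086 (×39); sum = 12.037037.
I averages over the q = 39 poor units only: 12.037037 / 39 = 0.3086.

0.3086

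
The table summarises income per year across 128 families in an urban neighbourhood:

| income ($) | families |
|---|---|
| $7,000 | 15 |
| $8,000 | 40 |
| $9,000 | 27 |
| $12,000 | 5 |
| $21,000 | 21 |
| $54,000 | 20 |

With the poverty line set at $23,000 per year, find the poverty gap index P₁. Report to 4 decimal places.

Below z: 15×$7,000, 40×$8,000, 27×$9,000, 5×$12,000, 21×$21,000 (q = 108 of N = 128).
Shortfall ratios: (23000−7000)/23000 = 0.6957 (×15); (23000−8000)/23000 = 0.6522 (×40); (23000−9000)/23000 = 0.6087 (×27); (23000−12000)/23000 = 0.4783 (×5); (23000−21000)/23000 = 0.0870 (×21).
Σ = 57.173913. Dividing by the full population N = 128 gives P₁ = 0.4467.

0.4467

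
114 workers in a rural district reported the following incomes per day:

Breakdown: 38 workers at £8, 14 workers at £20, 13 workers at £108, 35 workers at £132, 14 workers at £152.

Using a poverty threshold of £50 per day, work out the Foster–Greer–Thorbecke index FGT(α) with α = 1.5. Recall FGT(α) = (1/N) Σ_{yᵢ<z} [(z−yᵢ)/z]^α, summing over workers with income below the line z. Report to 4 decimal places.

0.3137

Below z: 38×£8, 14×£20 (q = 52 of N = 114).
Normalized shortfalls: (50−8)/50 = 0.8400 (×38); (50−20)/50 = 0.6000 (×14).
Raised to α = 1.5: 0.76987 (×38); 0.46476 (×14).
Sum = 35.761775; FGT(1.5) = 35.761775 / 114 = 0.3137.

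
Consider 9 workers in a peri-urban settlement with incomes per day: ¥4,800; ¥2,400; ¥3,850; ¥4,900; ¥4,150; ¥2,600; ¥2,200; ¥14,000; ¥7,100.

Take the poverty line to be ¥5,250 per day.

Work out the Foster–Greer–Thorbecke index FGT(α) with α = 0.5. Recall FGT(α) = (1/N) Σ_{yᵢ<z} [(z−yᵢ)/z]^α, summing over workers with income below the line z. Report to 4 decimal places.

Below the line: ¥2,200, ¥2,400, ¥2,600, ¥3,850, ¥4,150, ¥4,800, ¥4,900 (q = 7 of N = 9).
Normalized shortfalls: (5250−2200)/5250 = 0.5810; (5250−2400)/5250 = 0.5429; (5250−2600)/5250 = 0.5048; (5250−3850)/5250 = 0.2667; (5250−4150)/5250 = 0.2095; (5250−4800)/5250 = 0.0857; (5250−4900)/5250 = 0.0667.
Raised to α = 0.5: 0.76220; 0.73679; 0.71047; 0.51640; 0.45774; 0.29277; 0.25820.
Sum = 3.734561; FGT(0.5) = 3.734561 / 9 = 0.4150.

0.4150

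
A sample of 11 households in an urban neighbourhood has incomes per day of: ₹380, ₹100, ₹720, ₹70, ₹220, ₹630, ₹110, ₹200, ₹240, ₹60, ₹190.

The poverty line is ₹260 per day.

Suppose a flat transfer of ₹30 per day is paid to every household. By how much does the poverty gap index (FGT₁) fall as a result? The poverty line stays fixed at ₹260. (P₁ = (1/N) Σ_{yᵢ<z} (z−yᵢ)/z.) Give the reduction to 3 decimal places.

0.080

Before: below the line — ₹60, ₹70, ₹100, ₹110, ₹190, ₹200, ₹220, ₹240; poverty gap index (FGT₁) = 0.31119.
After the ₹30 transfer: below the line — ₹90, ₹100, ₹130, ₹140, ₹220, ₹230, ₹250; poverty gap index (FGT₁) = 0.23077.
Reduction = 0.31119 − 0.23077 = 0.080.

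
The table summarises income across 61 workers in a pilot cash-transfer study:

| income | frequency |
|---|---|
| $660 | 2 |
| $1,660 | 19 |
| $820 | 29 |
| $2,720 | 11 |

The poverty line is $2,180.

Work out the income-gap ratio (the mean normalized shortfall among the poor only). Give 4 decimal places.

Below z: 2×$660, 29×$820, 19×$1,660 (q = 50 of N = 61).
Relative gaps: 0.6972 (×2), 0.6239 (×29), 0.2385 (×19); sum = 24.018349.
I averages over the q = 50 poor units only: 24.018349 / 50 = 0.4804.

0.4804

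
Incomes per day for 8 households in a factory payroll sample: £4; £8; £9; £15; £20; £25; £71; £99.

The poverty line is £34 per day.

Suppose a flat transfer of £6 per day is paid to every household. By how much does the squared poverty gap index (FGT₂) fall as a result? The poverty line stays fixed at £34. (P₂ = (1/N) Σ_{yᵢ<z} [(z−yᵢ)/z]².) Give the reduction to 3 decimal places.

Before: below the line — £4, £8, £9, £15, £20, £25; squared poverty gap index (FGT₂) = 0.30699.
After the £6 transfer: below the line — £10, £14, £15, £21, £26, £31; squared poverty gap index (FGT₂) = 0.17074.
Reduction = 0.30699 − 0.17074 = 0.136.

0.136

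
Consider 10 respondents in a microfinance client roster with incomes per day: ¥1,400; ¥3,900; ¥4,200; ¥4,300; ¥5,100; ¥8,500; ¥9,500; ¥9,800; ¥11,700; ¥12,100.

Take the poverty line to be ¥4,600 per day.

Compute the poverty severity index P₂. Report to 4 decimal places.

Below z: ¥1,400, ¥3,900, ¥4,200, ¥4,300 (q = 4 of N = 10).
Relative gaps: (4600−1400)/4600 = 0.6957; (4600−3900)/4600 = 0.1522; (4600−4200)/4600 = 0.0870; (4600−4300)/4600 = 0.0652.
Squared: 0.4839; 0.0232; 0.0076; 0.0043.
Sum = 0.518904; P₂ = 0.518904 / 10 = 0.0519.

0.0519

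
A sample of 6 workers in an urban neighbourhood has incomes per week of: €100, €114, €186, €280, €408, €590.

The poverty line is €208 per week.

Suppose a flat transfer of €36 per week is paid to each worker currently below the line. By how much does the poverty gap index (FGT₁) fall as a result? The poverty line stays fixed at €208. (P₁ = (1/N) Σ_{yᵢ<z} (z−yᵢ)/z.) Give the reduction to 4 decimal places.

0.0753

Before: below the line — €100, €114, €186; poverty gap index (FGT₁) = 0.179487.
After the €36 transfer: below the line — €136, €150; poverty gap index (FGT₁) = 0.104167.
Reduction = 0.179487 − 0.104167 = 0.0753.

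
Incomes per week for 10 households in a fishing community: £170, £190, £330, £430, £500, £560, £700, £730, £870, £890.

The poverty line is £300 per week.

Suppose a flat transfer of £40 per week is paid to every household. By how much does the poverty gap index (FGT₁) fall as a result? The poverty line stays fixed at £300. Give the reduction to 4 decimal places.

0.0267

Before: below the line — £170, £190; poverty gap index (FGT₁) = 0.080000.
After the £40 transfer: below the line — £210, £230; poverty gap index (FGT₁) = 0.053333.
Reduction = 0.080000 − 0.053333 = 0.0267.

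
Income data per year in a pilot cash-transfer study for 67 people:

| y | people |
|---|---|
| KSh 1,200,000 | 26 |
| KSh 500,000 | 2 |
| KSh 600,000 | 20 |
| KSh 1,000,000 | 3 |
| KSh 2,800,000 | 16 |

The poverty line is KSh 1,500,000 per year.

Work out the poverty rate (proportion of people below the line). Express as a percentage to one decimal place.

76.1%

51 of the 67 people have income below KSh 1,500,000.
H = 51/67 = 76.1%.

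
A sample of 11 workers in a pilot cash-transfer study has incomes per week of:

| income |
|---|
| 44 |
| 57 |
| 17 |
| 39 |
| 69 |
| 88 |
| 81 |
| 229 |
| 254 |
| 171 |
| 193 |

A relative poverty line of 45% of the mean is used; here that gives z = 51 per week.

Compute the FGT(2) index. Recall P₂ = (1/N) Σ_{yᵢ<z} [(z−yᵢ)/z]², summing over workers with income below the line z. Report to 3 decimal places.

Incomes under z: 17, 39, 44 (q = 3 of N = 11).
Normalized shortfalls: (51−17)/51 = 0.6667; (51−39)/51 = 0.2353; (51−44)/51 = 0.1373.
Squared: 0.4444; 0.0554; 0.0188.
Sum = 0.518647; P₂ = 0.518647 / 11 = 0.047.

0.047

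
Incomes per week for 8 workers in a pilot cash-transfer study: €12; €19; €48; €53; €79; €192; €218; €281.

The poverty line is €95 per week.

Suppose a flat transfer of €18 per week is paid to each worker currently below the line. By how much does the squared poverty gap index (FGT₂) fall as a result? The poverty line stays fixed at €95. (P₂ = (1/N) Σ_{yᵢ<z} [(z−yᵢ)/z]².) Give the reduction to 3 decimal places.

0.109

Before: below the line — €12, €19, €48, €53, €79; squared poverty gap index (FGT₂) = 0.23399.
After the €18 transfer: below the line — €30, €37, €66, €71; squared poverty gap index (FGT₂) = 0.12474.
Reduction = 0.23399 − 0.12474 = 0.109.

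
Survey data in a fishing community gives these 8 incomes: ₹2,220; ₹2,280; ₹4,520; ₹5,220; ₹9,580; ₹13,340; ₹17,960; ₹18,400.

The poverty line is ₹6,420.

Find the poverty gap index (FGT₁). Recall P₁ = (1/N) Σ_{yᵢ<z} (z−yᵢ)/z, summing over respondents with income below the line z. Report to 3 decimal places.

Poor units: ₹2,220, ₹2,280, ₹4,520, ₹5,220 (q = 4 of N = 8).
Relative gaps: (6420−2220)/6420 = 0.6542; (6420−2280)/6420 = 0.6449; (6420−4520)/6420 = 0.2960; (6420−5220)/6420 = 0.1869.
Σ = 1.781931. Dividing by the full population N = 8 gives P₁ = 0.223.

0.223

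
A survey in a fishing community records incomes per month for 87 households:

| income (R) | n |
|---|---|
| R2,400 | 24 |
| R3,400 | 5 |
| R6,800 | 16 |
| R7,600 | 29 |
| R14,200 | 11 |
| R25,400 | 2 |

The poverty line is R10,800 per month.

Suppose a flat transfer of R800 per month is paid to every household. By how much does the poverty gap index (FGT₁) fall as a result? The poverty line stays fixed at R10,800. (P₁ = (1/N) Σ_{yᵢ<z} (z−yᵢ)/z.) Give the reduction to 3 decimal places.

Before: below the line — 24×R2,400, 5×R3,400, 16×R6,800, 29×R7,600; poverty gap index (FGT₁) = 0.42082.
After the R800 transfer: below the line — 24×R3,200, 5×R4,200, 16×R7,600, 29×R8,400; poverty gap index (FGT₁) = 0.35781.
Reduction = 0.42082 − 0.35781 = 0.063.

0.063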